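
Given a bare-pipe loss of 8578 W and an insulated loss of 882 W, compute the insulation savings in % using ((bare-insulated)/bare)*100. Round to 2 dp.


Savings = ((8578-882)/8578)*100 = 89.72 %

89.72 %


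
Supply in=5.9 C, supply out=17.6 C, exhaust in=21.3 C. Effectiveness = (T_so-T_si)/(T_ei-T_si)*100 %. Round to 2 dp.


eff = (17.6-5.9)/(21.3-5.9)*100 = 75.97 %

75.97 %


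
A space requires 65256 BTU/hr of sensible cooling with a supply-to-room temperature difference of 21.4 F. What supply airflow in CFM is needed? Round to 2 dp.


CFM = 65256 / (1.08 * 21.4) = 2823.47

2823.47 CFM


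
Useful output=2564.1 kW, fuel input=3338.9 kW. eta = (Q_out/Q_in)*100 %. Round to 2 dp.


eta = (2564.1/3338.9)*100 = 76.79 %

76.79 %


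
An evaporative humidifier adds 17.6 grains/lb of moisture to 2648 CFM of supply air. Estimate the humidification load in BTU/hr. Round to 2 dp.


Q = 0.68 * 2648 * 17.6 = 31691.26 BTU/hr

31691.26 BTU/hr


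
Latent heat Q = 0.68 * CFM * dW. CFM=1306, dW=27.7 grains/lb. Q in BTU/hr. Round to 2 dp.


Q = 0.68 * 1306 * 27.7 = 24599.82 BTU/hr

24599.82 BTU/hr


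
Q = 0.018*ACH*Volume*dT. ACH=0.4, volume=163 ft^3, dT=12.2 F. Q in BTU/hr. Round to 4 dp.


Q = 0.018 * 0.4 * 163 * 12.2 = 14.3179 BTU/hr

14.3179 BTU/hr


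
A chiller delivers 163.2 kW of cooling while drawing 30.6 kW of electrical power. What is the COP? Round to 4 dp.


COP = 163.2 / 30.6 = 5.3333

5.3333


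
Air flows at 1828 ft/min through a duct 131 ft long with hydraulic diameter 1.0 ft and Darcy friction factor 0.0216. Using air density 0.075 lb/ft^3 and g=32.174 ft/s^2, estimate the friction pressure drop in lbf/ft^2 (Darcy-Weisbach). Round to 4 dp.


v_fps = 1828/60 = 30.4667 ft/s
dp = 0.0216*(131/1.0)*0.075*30.4667^2/(2*32.174) = 3.0613 lbf/ft^2

3.0613 lbf/ft^2


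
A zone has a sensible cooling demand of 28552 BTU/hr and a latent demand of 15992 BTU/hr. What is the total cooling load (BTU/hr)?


Qt = 28552 + 15992 = 44544 BTU/hr

44544 BTU/hr


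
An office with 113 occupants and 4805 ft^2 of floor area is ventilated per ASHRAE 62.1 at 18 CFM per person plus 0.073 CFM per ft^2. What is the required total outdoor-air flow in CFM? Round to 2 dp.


Total = 113*18 + 4805*0.073 = 2384.77 CFM

2384.77 CFM


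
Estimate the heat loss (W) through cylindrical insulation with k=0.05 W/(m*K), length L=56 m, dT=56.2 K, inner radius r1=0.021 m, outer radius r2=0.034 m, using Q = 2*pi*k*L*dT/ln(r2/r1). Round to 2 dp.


Q = 2*pi*0.05*56*56.2/ln(0.034/0.021) = 2051.98 W

2051.98 W


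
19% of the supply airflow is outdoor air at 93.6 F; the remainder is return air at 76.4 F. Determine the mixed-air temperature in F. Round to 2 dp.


T_mix = 0.19*93.6 + 0.81*76.4 = 79.67 F

79.67 F


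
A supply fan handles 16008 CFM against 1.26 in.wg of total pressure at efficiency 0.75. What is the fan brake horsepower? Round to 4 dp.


BHP = 16008 * 1.26 / (6356 * 0.75) = 4.2312 hp

4.2312 hp


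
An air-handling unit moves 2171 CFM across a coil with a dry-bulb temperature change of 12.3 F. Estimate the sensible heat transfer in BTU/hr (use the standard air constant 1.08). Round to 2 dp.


Q = 1.08 * 2171 * 12.3 = 28839.56 BTU/hr

28839.56 BTU/hr


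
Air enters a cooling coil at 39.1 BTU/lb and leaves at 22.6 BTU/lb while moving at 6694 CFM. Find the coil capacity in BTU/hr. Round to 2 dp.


Q = 4.5 * 6694 * (39.1 - 22.6) = 497029.50 BTU/hr

497029.50 BTU/hr


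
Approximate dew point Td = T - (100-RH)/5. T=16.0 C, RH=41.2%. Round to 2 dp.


Td = 16.0 - (100-41.2)/5 = 4.24 C

4.24 C


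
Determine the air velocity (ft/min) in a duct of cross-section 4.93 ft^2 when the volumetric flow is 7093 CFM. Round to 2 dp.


V = 7093 / 4.93 = 1438.74 ft/min

1438.74 ft/min


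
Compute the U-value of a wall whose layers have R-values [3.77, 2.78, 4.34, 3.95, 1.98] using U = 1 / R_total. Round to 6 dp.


R_total = 3.77 + 2.78 + 4.34 + 3.95 + 1.98 = 16.82
U = 1/16.82 = 0.059453

0.059453


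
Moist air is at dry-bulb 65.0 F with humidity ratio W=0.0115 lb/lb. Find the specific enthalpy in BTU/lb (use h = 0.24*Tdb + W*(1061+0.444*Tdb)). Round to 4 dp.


h = 0.24*65.0 + 0.0115*(1061+0.444*65.0) = 28.1334 BTU/lb

28.1334 BTU/lb


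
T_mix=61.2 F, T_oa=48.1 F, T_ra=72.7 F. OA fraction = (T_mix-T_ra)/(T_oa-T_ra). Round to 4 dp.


frac = (61.2 - 72.7) / (48.1 - 72.7) = 0.4675

0.4675


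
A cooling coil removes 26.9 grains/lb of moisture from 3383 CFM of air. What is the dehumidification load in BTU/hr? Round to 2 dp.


Q = 0.68 * 3383 * 26.9 = 61881.84 BTU/hr

61881.84 BTU/hr


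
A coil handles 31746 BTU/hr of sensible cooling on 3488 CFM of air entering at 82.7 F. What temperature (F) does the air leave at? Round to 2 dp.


dT = 31746/(1.08*3488) = 8.4273
T_leave = 82.7 - 8.4273 = 74.27 F

74.27 F


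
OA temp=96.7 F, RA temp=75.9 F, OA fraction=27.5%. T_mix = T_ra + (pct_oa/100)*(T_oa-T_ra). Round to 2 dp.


T_mix = 75.9 + (27.5/100)*(96.7-75.9) = 81.62 F

81.62 F


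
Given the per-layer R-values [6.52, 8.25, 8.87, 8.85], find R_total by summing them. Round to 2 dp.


R_total = 6.52 + 8.25 + 8.87 + 8.85 = 32.49

32.49


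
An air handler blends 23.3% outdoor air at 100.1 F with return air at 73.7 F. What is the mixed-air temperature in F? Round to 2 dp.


T_mix = 73.7 + (23.3/100)*(100.1-73.7) = 79.85 F

79.85 F


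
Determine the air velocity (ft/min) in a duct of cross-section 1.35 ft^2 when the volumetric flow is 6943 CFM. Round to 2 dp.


V = 6943 / 1.35 = 5142.96 ft/min

5142.96 ft/min


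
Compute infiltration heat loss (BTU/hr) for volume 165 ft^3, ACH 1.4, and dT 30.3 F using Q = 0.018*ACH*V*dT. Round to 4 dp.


Q = 0.018 * 1.4 * 165 * 30.3 = 125.9874 BTU/hr

125.9874 BTU/hr


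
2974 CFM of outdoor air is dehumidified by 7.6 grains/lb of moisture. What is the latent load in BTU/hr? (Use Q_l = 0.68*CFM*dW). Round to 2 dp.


Q = 0.68 * 2974 * 7.6 = 15369.63 BTU/hr

15369.63 BTU/hr


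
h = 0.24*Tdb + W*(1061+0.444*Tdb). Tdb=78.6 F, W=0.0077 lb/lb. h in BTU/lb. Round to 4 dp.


h = 0.24*78.6 + 0.0077*(1061+0.444*78.6) = 27.3024 BTU/lb

27.3024 BTU/lb


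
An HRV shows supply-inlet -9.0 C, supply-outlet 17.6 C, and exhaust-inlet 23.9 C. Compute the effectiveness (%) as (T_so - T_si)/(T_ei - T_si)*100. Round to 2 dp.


eff = (17.6-(-9.0))/(23.9-(-9.0))*100 = 80.85 %

80.85 %


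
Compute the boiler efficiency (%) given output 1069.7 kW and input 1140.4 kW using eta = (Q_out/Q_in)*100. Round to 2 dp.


eta = (1069.7/1140.4)*100 = 93.80 %

93.80 %


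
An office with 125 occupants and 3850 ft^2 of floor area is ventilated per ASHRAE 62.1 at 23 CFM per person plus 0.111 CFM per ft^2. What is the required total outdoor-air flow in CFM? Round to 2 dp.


Total = 125*23 + 3850*0.111 = 3302.35 CFM

3302.35 CFM


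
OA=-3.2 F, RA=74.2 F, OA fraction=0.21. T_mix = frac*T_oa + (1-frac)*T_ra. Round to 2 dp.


T_mix = 0.21*(-3.2) + 0.79*74.2 = 57.95 F

57.95 F


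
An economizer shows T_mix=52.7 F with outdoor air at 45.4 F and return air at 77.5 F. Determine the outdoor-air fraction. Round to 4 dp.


frac = (52.7 - 77.5) / (45.4 - 77.5) = 0.7726

0.7726


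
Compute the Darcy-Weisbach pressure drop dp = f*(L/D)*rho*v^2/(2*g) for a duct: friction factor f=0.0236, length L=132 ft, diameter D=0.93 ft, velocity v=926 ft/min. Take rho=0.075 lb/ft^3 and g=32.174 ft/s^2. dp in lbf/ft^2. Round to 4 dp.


v_fps = 926/60 = 15.4333 ft/s
dp = 0.0236*(132/0.93)*0.075*15.4333^2/(2*32.174) = 0.9299 lbf/ft^2

0.9299 lbf/ft^2


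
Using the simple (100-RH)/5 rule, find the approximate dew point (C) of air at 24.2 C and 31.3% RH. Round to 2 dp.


Td = 24.2 - (100-31.3)/5 = 10.46 C

10.46 C


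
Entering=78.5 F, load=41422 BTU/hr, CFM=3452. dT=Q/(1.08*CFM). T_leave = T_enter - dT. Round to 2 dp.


dT = 41422/(1.08*3452) = 11.1106
T_leave = 78.5 - 11.1106 = 67.39 F

67.39 F


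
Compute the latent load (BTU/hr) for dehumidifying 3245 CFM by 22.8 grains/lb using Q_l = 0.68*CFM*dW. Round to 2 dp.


Q = 0.68 * 3245 * 22.8 = 50310.48 BTU/hr

50310.48 BTU/hr


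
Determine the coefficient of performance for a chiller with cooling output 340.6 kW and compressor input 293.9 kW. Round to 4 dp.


COP = 340.6 / 293.9 = 1.1589

1.1589


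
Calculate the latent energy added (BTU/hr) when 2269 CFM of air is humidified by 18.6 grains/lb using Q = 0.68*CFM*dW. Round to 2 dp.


Q = 0.68 * 2269 * 18.6 = 28698.31 BTU/hr

28698.31 BTU/hr


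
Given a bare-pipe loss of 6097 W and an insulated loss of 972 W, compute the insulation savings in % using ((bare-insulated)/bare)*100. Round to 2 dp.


Savings = ((6097-972)/6097)*100 = 84.06 %

84.06 %


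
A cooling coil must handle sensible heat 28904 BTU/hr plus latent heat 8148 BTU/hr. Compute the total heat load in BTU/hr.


Qt = 28904 + 8148 = 37052 BTU/hr

37052 BTU/hr


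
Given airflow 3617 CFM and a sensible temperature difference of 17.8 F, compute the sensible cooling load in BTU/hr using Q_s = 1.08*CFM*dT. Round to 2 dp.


Q = 1.08 * 3617 * 17.8 = 69533.21 BTU/hr

69533.21 BTU/hr


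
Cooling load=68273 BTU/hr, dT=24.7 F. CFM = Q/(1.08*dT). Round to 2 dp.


CFM = 68273 / (1.08 * 24.7) = 2559.34

2559.34 CFM


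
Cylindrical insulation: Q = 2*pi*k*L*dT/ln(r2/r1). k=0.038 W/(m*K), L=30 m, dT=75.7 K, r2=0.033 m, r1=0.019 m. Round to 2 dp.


Q = 2*pi*0.038*30*75.7/ln(0.033/0.019) = 982.17 W

982.17 W


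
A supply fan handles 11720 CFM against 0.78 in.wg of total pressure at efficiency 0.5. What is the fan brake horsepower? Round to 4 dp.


BHP = 11720 * 0.78 / (6356 * 0.5) = 2.8765 hp

2.8765 hp


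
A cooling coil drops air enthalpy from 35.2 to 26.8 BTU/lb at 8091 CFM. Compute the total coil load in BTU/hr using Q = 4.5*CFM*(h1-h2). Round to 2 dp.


Q = 4.5 * 8091 * (35.2 - 26.8) = 305839.80 BTU/hr

305839.80 BTU/hr


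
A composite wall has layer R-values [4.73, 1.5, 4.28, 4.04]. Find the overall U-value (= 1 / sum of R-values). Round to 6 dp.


R_total = 4.73 + 1.5 + 4.28 + 4.04 = 14.55
U = 1/14.55 = 0.068729

0.068729


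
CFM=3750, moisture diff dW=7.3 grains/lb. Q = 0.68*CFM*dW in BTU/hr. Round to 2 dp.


Q = 0.68 * 3750 * 7.3 = 18615.00 BTU/hr

18615.00 BTU/hr


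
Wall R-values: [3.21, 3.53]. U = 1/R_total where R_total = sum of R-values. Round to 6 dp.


R_total = 3.21 + 3.53 = 6.74
U = 1/6.74 = 0.148368

0.148368


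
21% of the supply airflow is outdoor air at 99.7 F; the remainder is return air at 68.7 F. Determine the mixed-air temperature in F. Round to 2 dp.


T_mix = 0.21*99.7 + 0.79*68.7 = 75.21 F

75.21 F


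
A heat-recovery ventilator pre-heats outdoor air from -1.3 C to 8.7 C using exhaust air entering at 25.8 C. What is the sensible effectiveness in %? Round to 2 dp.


eff = (8.7-(-1.3))/(25.8-(-1.3))*100 = 36.90 %

36.90 %


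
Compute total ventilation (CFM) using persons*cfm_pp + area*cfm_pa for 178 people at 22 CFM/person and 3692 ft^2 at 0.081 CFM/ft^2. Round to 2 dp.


Total = 178*22 + 3692*0.081 = 4215.05 CFM

4215.05 CFM


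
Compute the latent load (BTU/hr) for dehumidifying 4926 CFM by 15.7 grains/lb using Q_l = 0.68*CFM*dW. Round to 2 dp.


Q = 0.68 * 4926 * 15.7 = 52589.98 BTU/hr

52589.98 BTU/hr


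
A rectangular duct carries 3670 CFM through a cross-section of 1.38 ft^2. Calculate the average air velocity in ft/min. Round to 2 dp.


V = 3670 / 1.38 = 2659.42 ft/min

2659.42 ft/min


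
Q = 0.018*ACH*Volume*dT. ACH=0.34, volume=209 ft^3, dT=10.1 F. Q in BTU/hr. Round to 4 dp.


Q = 0.018 * 0.34 * 209 * 10.1 = 12.9187 BTU/hr

12.9187 BTU/hr


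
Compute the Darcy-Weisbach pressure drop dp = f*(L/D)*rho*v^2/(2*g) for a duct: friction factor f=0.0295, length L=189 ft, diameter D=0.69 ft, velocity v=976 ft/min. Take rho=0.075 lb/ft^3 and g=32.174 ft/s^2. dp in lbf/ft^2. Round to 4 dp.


v_fps = 976/60 = 16.2667 ft/s
dp = 0.0295*(189/0.69)*0.075*16.2667^2/(2*32.174) = 2.4921 lbf/ft^2

2.4921 lbf/ft^2


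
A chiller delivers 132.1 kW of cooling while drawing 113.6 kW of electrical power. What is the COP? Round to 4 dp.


COP = 132.1 / 113.6 = 1.1629

1.1629


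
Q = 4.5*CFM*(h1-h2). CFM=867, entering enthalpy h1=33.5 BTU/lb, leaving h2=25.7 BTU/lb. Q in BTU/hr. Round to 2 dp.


Q = 4.5 * 867 * (33.5 - 25.7) = 30431.70 BTU/hr

30431.70 BTU/hr


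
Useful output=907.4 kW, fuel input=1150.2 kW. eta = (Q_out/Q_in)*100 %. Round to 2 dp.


eta = (907.4/1150.2)*100 = 78.89 %

78.89 %


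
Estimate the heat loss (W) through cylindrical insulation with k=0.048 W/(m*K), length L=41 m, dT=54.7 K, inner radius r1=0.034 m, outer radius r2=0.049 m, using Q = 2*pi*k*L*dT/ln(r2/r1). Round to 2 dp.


Q = 2*pi*0.048*41*54.7/ln(0.049/0.034) = 1850.77 W

1850.77 W


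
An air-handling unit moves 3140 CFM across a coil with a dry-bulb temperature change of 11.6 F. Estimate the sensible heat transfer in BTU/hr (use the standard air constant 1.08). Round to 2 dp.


Q = 1.08 * 3140 * 11.6 = 39337.92 BTU/hr

39337.92 BTU/hr


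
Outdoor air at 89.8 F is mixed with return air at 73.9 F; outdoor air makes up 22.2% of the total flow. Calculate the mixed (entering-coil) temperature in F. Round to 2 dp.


T_mix = 73.9 + (22.2/100)*(89.8-73.9) = 77.43 F

77.43 F


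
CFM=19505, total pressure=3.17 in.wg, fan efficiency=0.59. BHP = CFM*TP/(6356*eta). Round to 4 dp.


BHP = 19505 * 3.17 / (6356 * 0.59) = 16.4881 hp

16.4881 hp


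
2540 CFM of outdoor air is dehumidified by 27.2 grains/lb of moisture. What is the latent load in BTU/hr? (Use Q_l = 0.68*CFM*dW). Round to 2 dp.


Q = 0.68 * 2540 * 27.2 = 46979.84 BTU/hr

46979.84 BTU/hr


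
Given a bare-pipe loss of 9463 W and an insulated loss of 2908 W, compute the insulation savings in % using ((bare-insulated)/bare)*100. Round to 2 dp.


Savings = ((9463-2908)/9463)*100 = 69.27 %

69.27 %


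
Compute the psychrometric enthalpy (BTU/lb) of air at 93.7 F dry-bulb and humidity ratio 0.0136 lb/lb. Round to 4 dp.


h = 0.24*93.7 + 0.0136*(1061+0.444*93.7) = 37.4834 BTU/lb

37.4834 BTU/lb


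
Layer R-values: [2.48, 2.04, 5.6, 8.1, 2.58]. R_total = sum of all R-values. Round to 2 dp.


R_total = 2.48 + 2.04 + 5.6 + 8.1 + 2.58 = 20.80

20.80


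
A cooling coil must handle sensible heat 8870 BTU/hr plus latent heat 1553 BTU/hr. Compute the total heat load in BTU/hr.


Qt = 8870 + 1553 = 10423 BTU/hr

10423 BTU/hr


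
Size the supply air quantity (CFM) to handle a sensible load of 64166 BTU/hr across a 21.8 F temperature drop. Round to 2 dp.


CFM = 64166 / (1.08 * 21.8) = 2725.37

2725.37 CFM


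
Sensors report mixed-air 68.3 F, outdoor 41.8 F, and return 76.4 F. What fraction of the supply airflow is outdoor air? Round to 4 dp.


frac = (68.3 - 76.4) / (41.8 - 76.4) = 0.2341

0.2341


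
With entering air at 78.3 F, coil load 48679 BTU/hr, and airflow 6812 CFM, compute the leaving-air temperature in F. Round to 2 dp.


dT = 48679/(1.08*6812) = 6.6167
T_leave = 78.3 - 6.6167 = 71.68 F

71.68 F


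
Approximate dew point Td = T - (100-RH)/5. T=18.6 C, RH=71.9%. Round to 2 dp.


Td = 18.6 - (100-71.9)/5 = 12.98 C

12.98 C


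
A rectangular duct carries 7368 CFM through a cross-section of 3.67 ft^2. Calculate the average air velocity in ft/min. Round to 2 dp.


V = 7368 / 3.67 = 2007.63 ft/min

2007.63 ft/min


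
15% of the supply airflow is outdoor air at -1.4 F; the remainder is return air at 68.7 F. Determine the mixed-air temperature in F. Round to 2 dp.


T_mix = 0.15*(-1.4) + 0.85*68.7 = 58.19 F

58.19 F


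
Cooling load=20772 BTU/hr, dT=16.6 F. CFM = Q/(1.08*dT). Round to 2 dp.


CFM = 20772 / (1.08 * 16.6) = 1158.63

1158.63 CFM


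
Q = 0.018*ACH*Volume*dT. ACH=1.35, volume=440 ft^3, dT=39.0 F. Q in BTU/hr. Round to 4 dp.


Q = 0.018 * 1.35 * 440 * 39.0 = 416.9880 BTU/hr

416.9880 BTU/hr


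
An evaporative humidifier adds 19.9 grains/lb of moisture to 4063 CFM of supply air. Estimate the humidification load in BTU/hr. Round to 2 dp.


Q = 0.68 * 4063 * 19.9 = 54980.52 BTU/hr

54980.52 BTU/hr


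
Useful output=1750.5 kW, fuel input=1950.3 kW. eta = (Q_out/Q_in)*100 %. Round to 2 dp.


eta = (1750.5/1950.3)*100 = 89.76 %

89.76 %


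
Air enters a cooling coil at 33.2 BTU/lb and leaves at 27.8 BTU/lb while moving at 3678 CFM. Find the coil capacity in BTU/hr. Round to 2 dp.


Q = 4.5 * 3678 * (33.2 - 27.8) = 89375.40 BTU/hr

89375.40 BTU/hr


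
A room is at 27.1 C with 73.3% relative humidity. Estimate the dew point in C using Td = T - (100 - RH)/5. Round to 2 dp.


Td = 27.1 - (100-73.3)/5 = 21.76 C

21.76 C


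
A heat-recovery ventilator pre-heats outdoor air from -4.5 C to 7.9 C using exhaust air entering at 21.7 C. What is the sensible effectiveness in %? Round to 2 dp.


eff = (7.9-(-4.5))/(21.7-(-4.5))*100 = 47.33 %

47.33 %


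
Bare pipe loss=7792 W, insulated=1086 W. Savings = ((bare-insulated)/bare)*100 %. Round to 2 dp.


Savings = ((7792-1086)/7792)*100 = 86.06 %

86.06 %


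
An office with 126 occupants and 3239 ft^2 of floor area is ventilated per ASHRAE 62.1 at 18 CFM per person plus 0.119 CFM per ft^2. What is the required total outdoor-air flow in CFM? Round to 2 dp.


Total = 126*18 + 3239*0.119 = 2653.44 CFM

2653.44 CFM


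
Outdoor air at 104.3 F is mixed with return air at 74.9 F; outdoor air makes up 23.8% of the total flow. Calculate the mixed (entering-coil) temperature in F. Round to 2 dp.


T_mix = 74.9 + (23.8/100)*(104.3-74.9) = 81.90 F

81.90 F


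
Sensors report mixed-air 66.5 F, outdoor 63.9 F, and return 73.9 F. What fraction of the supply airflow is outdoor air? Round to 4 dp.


frac = (66.5 - 73.9) / (63.9 - 73.9) = 0.7400

0.7400


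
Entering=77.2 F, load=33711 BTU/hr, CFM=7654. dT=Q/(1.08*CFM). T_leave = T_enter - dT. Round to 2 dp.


dT = 33711/(1.08*7654) = 4.0781
T_leave = 77.2 - 4.0781 = 73.12 F

73.12 F


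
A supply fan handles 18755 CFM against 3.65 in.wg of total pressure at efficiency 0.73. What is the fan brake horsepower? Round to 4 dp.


BHP = 18755 * 3.65 / (6356 * 0.73) = 14.7538 hp

14.7538 hp


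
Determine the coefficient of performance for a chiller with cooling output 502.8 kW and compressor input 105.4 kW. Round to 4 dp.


COP = 502.8 / 105.4 = 4.7704

4.7704


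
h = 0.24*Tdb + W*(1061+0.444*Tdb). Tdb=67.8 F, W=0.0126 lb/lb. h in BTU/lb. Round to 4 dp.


h = 0.24*67.8 + 0.0126*(1061+0.444*67.8) = 30.0199 BTU/lb

30.0199 BTU/lb


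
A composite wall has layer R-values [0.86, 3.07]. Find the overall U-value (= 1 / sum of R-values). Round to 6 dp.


R_total = 0.86 + 3.07 = 3.93
U = 1/3.93 = 0.254453

0.254453


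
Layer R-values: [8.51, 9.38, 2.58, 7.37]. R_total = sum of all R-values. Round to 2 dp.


R_total = 8.51 + 9.38 + 2.58 + 7.37 = 27.84

27.84


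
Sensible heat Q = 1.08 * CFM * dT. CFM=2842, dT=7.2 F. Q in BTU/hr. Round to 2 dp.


Q = 1.08 * 2842 * 7.2 = 22099.39 BTU/hr

22099.39 BTU/hr


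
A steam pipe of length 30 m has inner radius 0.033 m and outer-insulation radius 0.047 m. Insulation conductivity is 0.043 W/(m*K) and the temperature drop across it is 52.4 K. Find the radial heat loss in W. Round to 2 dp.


Q = 2*pi*0.043*30*52.4/ln(0.047/0.033) = 1200.99 W

1200.99 W


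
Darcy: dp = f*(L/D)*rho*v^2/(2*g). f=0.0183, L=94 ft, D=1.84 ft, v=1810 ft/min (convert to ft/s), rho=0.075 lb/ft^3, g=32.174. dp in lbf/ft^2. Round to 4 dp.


v_fps = 1810/60 = 30.1667 ft/s
dp = 0.0183*(94/1.84)*0.075*30.1667^2/(2*32.174) = 0.9916 lbf/ft^2

0.9916 lbf/ft^2


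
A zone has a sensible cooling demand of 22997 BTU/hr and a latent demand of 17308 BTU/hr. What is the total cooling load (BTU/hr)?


Qt = 22997 + 17308 = 40305 BTU/hr

40305 BTU/hr


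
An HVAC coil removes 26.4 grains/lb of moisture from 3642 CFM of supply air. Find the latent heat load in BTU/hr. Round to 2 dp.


Q = 0.68 * 3642 * 26.4 = 65381.18 BTU/hr

65381.18 BTU/hr


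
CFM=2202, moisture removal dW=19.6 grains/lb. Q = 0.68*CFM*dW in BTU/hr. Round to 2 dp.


Q = 0.68 * 2202 * 19.6 = 29348.26 BTU/hr

29348.26 BTU/hr


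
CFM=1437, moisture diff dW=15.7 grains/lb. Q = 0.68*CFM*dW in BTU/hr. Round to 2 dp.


Q = 0.68 * 1437 * 15.7 = 15341.41 BTU/hr

15341.41 BTU/hr


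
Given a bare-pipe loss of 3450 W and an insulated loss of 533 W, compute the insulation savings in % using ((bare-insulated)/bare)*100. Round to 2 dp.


Savings = ((3450-533)/3450)*100 = 84.55 %

84.55 %


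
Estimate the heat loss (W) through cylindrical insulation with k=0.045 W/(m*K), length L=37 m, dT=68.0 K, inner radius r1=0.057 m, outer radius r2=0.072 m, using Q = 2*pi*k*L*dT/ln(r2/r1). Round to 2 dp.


Q = 2*pi*0.045*37*68.0/ln(0.072/0.057) = 3045.11 W

3045.11 W


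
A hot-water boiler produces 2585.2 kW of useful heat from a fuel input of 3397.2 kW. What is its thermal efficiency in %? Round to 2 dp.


eta = (2585.2/3397.2)*100 = 76.10 %

76.10 %


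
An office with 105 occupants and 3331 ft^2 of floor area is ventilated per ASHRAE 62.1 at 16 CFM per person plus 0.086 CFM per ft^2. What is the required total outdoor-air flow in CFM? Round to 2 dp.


Total = 105*16 + 3331*0.086 = 1966.47 CFM

1966.47 CFM


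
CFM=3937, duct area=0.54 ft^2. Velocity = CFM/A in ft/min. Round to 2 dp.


V = 3937 / 0.54 = 7290.74 ft/min

7290.74 ft/min


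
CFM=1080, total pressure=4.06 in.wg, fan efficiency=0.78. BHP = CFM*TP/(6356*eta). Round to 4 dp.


BHP = 1080 * 4.06 / (6356 * 0.78) = 0.8844 hp

0.8844 hp


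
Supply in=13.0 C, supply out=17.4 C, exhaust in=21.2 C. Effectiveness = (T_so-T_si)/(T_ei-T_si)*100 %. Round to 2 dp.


eff = (17.4-13.0)/(21.2-13.0)*100 = 53.66 %

53.66 %


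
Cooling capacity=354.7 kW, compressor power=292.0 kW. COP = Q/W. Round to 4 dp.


COP = 354.7 / 292.0 = 1.2147

1.2147


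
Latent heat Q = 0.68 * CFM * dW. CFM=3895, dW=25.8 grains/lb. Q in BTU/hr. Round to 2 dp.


Q = 0.68 * 3895 * 25.8 = 68333.88 BTU/hr

68333.88 BTU/hr


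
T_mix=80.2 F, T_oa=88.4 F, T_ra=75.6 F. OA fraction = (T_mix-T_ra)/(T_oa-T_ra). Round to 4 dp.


frac = (80.2 - 75.6) / (88.4 - 75.6) = 0.3594

0.3594


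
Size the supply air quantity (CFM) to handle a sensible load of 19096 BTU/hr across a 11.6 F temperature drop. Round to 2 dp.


CFM = 19096 / (1.08 * 11.6) = 1524.27

1524.27 CFM


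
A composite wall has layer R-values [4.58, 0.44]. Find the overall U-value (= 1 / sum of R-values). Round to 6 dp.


R_total = 4.58 + 0.44 = 5.02
U = 1/5.02 = 0.199203

0.199203


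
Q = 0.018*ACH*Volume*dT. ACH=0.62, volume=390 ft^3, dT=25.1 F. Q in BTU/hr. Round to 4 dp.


Q = 0.018 * 0.62 * 390 * 25.1 = 109.2452 BTU/hr

109.2452 BTU/hr


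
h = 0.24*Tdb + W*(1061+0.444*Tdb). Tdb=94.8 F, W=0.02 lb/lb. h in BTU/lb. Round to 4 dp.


h = 0.24*94.8 + 0.02*(1061+0.444*94.8) = 44.8138 BTU/lb

44.8138 BTU/lb


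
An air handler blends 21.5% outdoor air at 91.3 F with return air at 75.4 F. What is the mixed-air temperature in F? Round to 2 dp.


T_mix = 75.4 + (21.5/100)*(91.3-75.4) = 78.82 F

78.82 F


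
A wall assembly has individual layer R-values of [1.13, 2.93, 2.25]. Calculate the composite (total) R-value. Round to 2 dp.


R_total = 1.13 + 2.93 + 2.25 = 6.31

6.31


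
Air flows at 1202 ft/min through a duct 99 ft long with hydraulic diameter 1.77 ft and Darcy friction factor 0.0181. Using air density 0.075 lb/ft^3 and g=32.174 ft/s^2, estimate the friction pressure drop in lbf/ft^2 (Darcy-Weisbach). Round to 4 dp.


v_fps = 1202/60 = 20.0333 ft/s
dp = 0.0181*(99/1.77)*0.075*20.0333^2/(2*32.174) = 0.4736 lbf/ft^2

0.4736 lbf/ft^2


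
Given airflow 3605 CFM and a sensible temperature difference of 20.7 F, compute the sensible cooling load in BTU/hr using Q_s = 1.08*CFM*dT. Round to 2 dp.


Q = 1.08 * 3605 * 20.7 = 80593.38 BTU/hr

80593.38 BTU/hr


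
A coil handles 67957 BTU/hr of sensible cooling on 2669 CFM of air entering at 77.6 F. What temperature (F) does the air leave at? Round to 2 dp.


dT = 67957/(1.08*2669) = 23.5756
T_leave = 77.6 - 23.5756 = 54.02 F

54.02 F


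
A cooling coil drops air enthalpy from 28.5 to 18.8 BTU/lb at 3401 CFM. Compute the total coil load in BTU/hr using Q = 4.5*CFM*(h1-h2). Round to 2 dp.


Q = 4.5 * 3401 * (28.5 - 18.8) = 148453.65 BTU/hr

148453.65 BTU/hr


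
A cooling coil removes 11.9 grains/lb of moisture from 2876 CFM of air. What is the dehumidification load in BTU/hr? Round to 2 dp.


Q = 0.68 * 2876 * 11.9 = 23272.59 BTU/hr

23272.59 BTU/hr


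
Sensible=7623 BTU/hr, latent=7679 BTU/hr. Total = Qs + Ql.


Qt = 7623 + 7679 = 15302 BTU/hr

15302 BTU/hr


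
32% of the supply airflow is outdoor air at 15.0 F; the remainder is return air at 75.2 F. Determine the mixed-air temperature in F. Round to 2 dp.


T_mix = 0.32*15.0 + 0.68*75.2 = 55.94 F

55.94 F


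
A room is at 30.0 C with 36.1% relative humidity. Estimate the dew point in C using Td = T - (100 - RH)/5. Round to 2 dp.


Td = 30.0 - (100-36.1)/5 = 17.22 C

17.22 C


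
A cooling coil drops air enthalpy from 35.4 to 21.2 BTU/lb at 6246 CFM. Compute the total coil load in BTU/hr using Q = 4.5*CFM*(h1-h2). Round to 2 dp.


Q = 4.5 * 6246 * (35.4 - 21.2) = 399119.40 BTU/hr

399119.40 BTU/hr


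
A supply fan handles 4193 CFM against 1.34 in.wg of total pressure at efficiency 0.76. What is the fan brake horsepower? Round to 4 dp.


BHP = 4193 * 1.34 / (6356 * 0.76) = 1.1631 hp

1.1631 hp


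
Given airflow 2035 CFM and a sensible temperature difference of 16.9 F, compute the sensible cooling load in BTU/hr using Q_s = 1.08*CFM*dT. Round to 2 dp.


Q = 1.08 * 2035 * 16.9 = 37142.82 BTU/hr

37142.82 BTU/hr


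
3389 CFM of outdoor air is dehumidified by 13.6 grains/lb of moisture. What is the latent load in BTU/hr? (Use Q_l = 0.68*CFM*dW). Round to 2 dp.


Q = 0.68 * 3389 * 13.6 = 31341.47 BTU/hr

31341.47 BTU/hr


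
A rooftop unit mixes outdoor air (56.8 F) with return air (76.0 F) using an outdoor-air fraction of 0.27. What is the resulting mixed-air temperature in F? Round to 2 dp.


T_mix = 0.27*56.8 + 0.73*76.0 = 70.82 F

70.82 F


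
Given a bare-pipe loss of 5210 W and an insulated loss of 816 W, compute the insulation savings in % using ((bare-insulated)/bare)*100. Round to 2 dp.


Savings = ((5210-816)/5210)*100 = 84.34 %

84.34 %


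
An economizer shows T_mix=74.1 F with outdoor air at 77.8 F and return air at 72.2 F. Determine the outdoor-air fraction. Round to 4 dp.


frac = (74.1 - 72.2) / (77.8 - 72.2) = 0.3393

0.3393


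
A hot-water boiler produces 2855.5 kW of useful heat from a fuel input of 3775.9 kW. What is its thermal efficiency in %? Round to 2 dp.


eta = (2855.5/3775.9)*100 = 75.62 %

75.62 %


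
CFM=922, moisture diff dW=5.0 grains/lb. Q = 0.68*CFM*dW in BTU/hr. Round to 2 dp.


Q = 0.68 * 922 * 5.0 = 3134.80 BTU/hr

3134.80 BTU/hr


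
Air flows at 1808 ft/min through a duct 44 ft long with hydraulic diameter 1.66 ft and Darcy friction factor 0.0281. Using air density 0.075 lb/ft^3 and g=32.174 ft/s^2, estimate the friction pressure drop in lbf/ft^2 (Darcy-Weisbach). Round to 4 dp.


v_fps = 1808/60 = 30.1333 ft/s
dp = 0.0281*(44/1.66)*0.075*30.1333^2/(2*32.174) = 0.7883 lbf/ft^2

0.7883 lbf/ft^2


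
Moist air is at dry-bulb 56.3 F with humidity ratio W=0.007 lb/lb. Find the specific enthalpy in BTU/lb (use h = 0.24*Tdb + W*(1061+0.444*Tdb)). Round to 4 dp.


h = 0.24*56.3 + 0.007*(1061+0.444*56.3) = 21.1140 BTU/lb

21.1140 BTU/lb


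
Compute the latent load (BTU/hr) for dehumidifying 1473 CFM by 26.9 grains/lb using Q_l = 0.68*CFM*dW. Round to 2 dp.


Q = 0.68 * 1473 * 26.9 = 26944.12 BTU/hr

26944.12 BTU/hr


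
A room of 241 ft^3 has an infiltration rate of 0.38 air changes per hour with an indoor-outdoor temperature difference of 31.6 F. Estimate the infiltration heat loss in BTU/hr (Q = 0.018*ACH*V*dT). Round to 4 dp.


Q = 0.018 * 0.38 * 241 * 31.6 = 52.0907 BTU/hr

52.0907 BTU/hr


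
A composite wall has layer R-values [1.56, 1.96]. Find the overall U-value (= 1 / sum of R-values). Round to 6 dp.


R_total = 1.56 + 1.96 = 3.52
U = 1/3.52 = 0.284091

0.284091


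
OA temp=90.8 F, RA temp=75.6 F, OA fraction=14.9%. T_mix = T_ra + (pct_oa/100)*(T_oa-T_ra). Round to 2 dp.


T_mix = 75.6 + (14.9/100)*(90.8-75.6) = 77.86 F

77.86 F


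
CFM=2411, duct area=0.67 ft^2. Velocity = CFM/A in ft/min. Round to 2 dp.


V = 2411 / 0.67 = 3598.51 ft/min

3598.51 ft/min


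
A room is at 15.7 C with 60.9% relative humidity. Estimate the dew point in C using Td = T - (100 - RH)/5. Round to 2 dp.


Td = 15.7 - (100-60.9)/5 = 7.88 C

7.88 C


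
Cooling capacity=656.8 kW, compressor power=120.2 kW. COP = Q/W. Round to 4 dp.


COP = 656.8 / 120.2 = 5.4642

5.4642


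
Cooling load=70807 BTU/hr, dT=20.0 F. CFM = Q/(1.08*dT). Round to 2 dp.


CFM = 70807 / (1.08 * 20.0) = 3278.10

3278.10 CFM


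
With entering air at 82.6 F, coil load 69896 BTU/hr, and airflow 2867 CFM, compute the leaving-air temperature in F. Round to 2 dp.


dT = 69896/(1.08*2867) = 22.5736
T_leave = 82.6 - 22.5736 = 60.03 F

60.03 F


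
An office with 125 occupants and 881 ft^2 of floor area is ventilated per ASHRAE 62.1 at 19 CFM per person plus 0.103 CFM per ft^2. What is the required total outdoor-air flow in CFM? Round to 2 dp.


Total = 125*19 + 881*0.103 = 2465.74 CFM

2465.74 CFM


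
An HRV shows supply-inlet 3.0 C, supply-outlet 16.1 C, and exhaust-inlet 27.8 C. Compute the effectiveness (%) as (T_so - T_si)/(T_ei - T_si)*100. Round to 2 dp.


eff = (16.1-3.0)/(27.8-3.0)*100 = 52.82 %

52.82 %


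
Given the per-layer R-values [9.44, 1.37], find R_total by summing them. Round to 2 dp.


R_total = 9.44 + 1.37 = 10.81

10.81


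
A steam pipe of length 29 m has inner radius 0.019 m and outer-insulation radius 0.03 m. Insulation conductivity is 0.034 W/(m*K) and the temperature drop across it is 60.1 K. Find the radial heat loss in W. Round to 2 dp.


Q = 2*pi*0.034*29*60.1/ln(0.03/0.019) = 815.16 W

815.16 W


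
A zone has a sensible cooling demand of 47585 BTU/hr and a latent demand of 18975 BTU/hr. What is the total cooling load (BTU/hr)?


Qt = 47585 + 18975 = 66560 BTU/hr

66560 BTU/hr


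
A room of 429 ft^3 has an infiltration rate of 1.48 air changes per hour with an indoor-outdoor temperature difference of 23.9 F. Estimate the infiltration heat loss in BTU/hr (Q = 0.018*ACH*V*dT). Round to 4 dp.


Q = 0.018 * 1.48 * 429 * 23.9 = 273.1426 BTU/hr

273.1426 BTU/hr


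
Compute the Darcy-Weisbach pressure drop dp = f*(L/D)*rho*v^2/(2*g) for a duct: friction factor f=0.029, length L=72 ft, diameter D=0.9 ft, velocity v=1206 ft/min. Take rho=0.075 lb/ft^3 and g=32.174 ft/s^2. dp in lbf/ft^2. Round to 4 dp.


v_fps = 1206/60 = 20.1 ft/s
dp = 0.029*(72/0.9)*0.075*20.1^2/(2*32.174) = 1.0925 lbf/ft^2

1.0925 lbf/ft^2


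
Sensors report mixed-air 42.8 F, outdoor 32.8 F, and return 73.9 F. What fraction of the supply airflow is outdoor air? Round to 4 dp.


frac = (42.8 - 73.9) / (32.8 - 73.9) = 0.7567

0.7567


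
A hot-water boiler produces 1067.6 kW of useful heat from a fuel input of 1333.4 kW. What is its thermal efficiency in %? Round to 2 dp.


eta = (1067.6/1333.4)*100 = 80.07 %

80.07 %


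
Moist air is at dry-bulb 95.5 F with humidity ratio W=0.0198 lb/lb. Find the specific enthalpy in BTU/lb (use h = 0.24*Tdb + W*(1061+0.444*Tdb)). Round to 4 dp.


h = 0.24*95.5 + 0.0198*(1061+0.444*95.5) = 44.7674 BTU/lb

44.7674 BTU/lb


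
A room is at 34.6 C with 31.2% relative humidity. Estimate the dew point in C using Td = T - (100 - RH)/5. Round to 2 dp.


Td = 34.6 - (100-31.2)/5 = 20.84 C

20.84 C


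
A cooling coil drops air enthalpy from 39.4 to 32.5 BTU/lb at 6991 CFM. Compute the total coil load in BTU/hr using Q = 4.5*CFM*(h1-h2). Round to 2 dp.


Q = 4.5 * 6991 * (39.4 - 32.5) = 217070.55 BTU/hr

217070.55 BTU/hr


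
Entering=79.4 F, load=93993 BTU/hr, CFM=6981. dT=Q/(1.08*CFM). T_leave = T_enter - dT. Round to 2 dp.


dT = 93993/(1.08*6981) = 12.4668
T_leave = 79.4 - 12.4668 = 66.93 F

66.93 F


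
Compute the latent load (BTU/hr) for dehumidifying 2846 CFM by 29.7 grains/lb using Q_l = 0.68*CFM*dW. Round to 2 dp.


Q = 0.68 * 2846 * 29.7 = 57477.82 BTU/hr

57477.82 BTU/hr


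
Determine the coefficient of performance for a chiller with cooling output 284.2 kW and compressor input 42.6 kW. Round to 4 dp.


COP = 284.2 / 42.6 = 6.6714

6.6714


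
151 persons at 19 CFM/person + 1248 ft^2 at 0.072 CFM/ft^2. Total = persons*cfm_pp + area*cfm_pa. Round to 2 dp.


Total = 151*19 + 1248*0.072 = 2958.86 CFM

2958.86 CFM


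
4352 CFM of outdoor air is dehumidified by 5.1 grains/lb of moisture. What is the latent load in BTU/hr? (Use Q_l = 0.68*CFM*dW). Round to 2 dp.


Q = 0.68 * 4352 * 5.1 = 15092.74 BTU/hr

15092.74 BTU/hr


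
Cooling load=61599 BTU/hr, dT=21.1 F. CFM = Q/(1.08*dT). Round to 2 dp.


CFM = 61599 / (1.08 * 21.1) = 2703.13

2703.13 CFM


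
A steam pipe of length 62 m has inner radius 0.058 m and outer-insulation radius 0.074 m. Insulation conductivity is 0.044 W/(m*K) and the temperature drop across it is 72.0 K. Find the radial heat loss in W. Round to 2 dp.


Q = 2*pi*0.044*62*72.0/ln(0.074/0.058) = 5065.71 W

5065.71 W


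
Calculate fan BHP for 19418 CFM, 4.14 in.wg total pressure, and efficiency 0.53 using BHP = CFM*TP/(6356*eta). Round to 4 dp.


BHP = 19418 * 4.14 / (6356 * 0.53) = 23.8641 hp

23.8641 hp


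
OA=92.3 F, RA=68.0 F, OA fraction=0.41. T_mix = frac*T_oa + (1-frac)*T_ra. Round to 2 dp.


T_mix = 0.41*92.3 + 0.59*68.0 = 77.96 F

77.96 F


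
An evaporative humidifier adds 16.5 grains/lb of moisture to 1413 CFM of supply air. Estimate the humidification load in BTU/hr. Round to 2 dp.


Q = 0.68 * 1413 * 16.5 = 15853.86 BTU/hr

15853.86 BTU/hr


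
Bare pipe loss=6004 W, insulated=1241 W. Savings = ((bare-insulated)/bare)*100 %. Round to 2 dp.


Savings = ((6004-1241)/6004)*100 = 79.33 %

79.33 %


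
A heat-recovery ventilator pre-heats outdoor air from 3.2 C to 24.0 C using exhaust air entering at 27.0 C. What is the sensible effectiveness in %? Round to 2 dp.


eff = (24.0-3.2)/(27.0-3.2)*100 = 87.39 %

87.39 %


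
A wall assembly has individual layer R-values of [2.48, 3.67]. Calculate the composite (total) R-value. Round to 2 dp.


R_total = 2.48 + 3.67 = 6.15

6.15


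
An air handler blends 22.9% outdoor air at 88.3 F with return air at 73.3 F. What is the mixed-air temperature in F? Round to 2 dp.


T_mix = 73.3 + (22.9/100)*(88.3-73.3) = 76.74 F

76.74 F


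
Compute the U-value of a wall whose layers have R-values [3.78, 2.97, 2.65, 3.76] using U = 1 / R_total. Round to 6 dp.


R_total = 3.78 + 2.97 + 2.65 + 3.76 = 13.16
U = 1/13.16 = 0.075988

0.075988


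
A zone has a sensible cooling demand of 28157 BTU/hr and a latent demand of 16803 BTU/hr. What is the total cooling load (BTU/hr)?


Qt = 28157 + 16803 = 44960 BTU/hr

44960 BTU/hr


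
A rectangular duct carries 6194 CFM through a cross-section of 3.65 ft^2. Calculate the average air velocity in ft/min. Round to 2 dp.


V = 6194 / 3.65 = 1696.99 ft/min

1696.99 ft/min


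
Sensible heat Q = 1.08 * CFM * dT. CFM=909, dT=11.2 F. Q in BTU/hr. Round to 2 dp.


Q = 1.08 * 909 * 11.2 = 10995.26 BTU/hr

10995.26 BTU/hr


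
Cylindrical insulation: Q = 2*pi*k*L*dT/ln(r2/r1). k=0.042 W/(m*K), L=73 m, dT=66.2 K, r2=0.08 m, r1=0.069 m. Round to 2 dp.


Q = 2*pi*0.042*73*66.2/ln(0.08/0.069) = 8621.50 W

8621.50 W


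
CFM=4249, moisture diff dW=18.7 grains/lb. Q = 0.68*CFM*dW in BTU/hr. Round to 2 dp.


Q = 0.68 * 4249 * 18.7 = 54030.28 BTU/hr

54030.28 BTU/hr


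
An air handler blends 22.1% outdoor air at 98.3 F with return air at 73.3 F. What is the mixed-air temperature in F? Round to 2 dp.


T_mix = 73.3 + (22.1/100)*(98.3-73.3) = 78.83 F

78.83 F


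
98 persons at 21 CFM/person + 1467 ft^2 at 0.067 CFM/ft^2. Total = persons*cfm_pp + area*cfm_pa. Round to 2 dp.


Total = 98*21 + 1467*0.067 = 2156.29 CFM

2156.29 CFM


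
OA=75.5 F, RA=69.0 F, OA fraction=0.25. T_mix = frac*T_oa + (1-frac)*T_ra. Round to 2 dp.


T_mix = 0.25*75.5 + 0.75*69.0 = 70.63 F

70.63 F


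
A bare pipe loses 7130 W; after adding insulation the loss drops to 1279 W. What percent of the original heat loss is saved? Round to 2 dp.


Savings = ((7130-1279)/7130)*100 = 82.06 %

82.06 %


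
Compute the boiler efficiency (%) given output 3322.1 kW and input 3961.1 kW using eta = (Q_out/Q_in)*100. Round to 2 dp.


eta = (3322.1/3961.1)*100 = 83.87 %

83.87 %


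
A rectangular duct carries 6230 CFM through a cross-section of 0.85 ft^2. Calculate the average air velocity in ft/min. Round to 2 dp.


V = 6230 / 0.85 = 7329.41 ft/min

7329.41 ft/min


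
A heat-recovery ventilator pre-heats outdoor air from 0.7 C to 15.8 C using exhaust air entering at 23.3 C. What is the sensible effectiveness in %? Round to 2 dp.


eff = (15.8-0.7)/(23.3-0.7)*100 = 66.81 %

66.81 %


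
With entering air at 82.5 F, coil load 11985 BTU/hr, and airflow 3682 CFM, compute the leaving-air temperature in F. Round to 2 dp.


dT = 11985/(1.08*3682) = 3.0139
T_leave = 82.5 - 3.0139 = 79.49 F

79.49 F


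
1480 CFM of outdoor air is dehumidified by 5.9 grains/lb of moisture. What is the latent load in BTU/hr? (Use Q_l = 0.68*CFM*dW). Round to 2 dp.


Q = 0.68 * 1480 * 5.9 = 5937.76 BTU/hr

5937.76 BTU/hr


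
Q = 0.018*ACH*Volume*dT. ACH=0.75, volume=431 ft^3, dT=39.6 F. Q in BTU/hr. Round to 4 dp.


Q = 0.018 * 0.75 * 431 * 39.6 = 230.4126 BTU/hr

230.4126 BTU/hr


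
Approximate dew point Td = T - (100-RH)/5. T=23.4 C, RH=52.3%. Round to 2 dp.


Td = 23.4 - (100-52.3)/5 = 13.86 C

13.86 C


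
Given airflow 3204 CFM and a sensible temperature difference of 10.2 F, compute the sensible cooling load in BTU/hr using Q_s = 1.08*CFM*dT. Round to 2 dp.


Q = 1.08 * 3204 * 10.2 = 35295.26 BTU/hr

35295.26 BTU/hr


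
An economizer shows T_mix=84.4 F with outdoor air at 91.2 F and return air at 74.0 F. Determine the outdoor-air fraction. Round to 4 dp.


frac = (84.4 - 74.0) / (91.2 - 74.0) = 0.6047

0.6047


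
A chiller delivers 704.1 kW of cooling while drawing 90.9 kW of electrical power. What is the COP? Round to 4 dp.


COP = 704.1 / 90.9 = 7.7459

7.7459


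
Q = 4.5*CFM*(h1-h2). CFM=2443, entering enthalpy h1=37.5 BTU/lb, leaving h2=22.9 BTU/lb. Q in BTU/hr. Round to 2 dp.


Q = 4.5 * 2443 * (37.5 - 22.9) = 160505.10 BTU/hr

160505.10 BTU/hr


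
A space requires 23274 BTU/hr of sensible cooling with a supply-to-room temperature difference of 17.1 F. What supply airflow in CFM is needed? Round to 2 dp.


CFM = 23274 / (1.08 * 17.1) = 1260.23

1260.23 CFM


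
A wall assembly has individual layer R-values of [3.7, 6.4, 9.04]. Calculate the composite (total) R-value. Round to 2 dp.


R_total = 3.7 + 6.4 + 9.04 = 19.14

19.14


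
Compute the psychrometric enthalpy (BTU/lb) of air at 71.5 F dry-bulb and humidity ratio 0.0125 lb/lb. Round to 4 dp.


h = 0.24*71.5 + 0.0125*(1061+0.444*71.5) = 30.8193 BTU/lb

30.8193 BTU/lb


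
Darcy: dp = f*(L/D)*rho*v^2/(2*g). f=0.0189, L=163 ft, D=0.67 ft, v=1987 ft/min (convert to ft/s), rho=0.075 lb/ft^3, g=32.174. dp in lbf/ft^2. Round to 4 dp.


v_fps = 1987/60 = 33.1167 ft/s
dp = 0.0189*(163/0.67)*0.075*33.1167^2/(2*32.174) = 5.8775 lbf/ft^2

5.8775 lbf/ft^2
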